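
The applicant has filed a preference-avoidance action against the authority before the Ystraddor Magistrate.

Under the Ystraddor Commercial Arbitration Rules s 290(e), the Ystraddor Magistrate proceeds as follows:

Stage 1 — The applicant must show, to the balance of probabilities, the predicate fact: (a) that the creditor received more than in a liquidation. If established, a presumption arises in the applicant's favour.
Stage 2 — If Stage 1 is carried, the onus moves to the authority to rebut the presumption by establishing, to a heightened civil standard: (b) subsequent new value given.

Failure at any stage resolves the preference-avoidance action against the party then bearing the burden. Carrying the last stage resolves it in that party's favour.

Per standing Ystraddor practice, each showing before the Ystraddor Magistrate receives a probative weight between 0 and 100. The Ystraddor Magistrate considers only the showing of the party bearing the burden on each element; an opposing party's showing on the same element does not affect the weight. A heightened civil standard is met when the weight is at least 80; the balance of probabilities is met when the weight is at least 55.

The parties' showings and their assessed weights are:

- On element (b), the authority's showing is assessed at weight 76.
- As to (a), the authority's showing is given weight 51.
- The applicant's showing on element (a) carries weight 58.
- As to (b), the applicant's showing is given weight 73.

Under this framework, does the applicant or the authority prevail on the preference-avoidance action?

At Stage 1 the applicant must meet the balance of probabilities (weight is at least 55): on (a) the weight is 58 (the authority's 51 is given no effect), ≥ 55, so (a) meets the standard.
  The applicant carries Stage 1; the authority now bears the burden.
At Stage 2 the authority must meet a heightened civil standard (weight is at least 80): on (b) the weight is 76 (the applicant's 73 is given no effect), which does not reach 80, so (b) does not meet the standard.
  The authority does not carry Stage 2.
So the applicant prevails.

applicant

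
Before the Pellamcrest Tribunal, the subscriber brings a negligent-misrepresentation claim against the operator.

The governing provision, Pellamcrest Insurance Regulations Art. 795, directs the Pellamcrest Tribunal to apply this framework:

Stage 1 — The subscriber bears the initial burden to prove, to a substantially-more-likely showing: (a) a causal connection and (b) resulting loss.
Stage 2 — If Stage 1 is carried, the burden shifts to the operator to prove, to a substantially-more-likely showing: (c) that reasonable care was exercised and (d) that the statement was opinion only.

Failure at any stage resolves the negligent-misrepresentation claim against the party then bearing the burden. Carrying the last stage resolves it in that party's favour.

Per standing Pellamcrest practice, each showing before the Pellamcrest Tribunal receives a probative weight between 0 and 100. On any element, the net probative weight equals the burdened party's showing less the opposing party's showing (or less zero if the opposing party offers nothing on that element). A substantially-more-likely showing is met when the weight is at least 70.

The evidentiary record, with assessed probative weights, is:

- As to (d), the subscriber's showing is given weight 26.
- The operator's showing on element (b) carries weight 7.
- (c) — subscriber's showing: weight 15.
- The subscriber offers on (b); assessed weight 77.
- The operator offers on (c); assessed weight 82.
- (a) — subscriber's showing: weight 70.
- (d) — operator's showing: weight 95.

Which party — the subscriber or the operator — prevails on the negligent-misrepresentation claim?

Stage 1 — burden on subscriber; standard: a substantially-more-likely showing (weight is at least 70).
    (a): 70 ≥ 70 [met]
    (b): 77 − 7 = 70 ≥ 70 [met]
  All elements met. The burden passes to the operator.
Stage 2 — burden on operator; standard: a substantially-more-likely showing (weight is at least 70).
    (c): 82 − 15 = 67 < 70 [not met]
    (d): 95 − 26 = 69 < 70 [not met]
  The operator does not carry Stage 2.
The subscriber prevails.

subscriber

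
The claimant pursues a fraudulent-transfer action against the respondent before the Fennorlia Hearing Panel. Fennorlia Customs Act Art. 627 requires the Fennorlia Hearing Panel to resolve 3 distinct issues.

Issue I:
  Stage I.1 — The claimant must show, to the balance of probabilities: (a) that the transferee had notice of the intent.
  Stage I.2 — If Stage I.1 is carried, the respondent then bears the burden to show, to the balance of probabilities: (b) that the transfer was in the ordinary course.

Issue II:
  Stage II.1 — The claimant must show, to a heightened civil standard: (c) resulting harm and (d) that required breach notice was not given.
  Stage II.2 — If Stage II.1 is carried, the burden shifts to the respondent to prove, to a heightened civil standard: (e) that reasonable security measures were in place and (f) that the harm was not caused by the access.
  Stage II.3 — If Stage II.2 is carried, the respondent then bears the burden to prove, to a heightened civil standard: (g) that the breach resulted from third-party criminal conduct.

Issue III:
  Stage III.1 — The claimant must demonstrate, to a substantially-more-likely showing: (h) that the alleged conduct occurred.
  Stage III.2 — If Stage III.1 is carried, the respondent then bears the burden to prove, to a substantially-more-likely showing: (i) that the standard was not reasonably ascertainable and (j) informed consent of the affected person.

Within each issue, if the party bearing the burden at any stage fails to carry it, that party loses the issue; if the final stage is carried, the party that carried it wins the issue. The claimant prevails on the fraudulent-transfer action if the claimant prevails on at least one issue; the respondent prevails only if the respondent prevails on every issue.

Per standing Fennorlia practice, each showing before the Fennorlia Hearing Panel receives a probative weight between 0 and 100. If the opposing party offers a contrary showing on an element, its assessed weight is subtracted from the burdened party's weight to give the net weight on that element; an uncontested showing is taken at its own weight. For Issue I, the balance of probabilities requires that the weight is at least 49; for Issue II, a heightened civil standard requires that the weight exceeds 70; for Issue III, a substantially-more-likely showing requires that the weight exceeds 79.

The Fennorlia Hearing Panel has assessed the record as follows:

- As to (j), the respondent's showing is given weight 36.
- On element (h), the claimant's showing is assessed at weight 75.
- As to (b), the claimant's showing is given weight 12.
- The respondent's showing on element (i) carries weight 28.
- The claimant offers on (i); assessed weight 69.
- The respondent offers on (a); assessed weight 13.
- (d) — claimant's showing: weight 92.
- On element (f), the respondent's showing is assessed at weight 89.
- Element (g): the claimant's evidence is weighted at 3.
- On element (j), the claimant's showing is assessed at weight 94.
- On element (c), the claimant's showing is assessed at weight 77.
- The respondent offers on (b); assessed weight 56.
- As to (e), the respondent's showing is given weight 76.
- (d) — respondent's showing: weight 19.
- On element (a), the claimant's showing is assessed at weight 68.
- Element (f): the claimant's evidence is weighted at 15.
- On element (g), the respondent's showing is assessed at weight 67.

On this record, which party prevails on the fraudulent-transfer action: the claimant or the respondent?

claimant

— Issue I —
Stage I.1 (claimant, the balance of probabilities, weight is at least 49): (a) net 68−13=55 ≥ 49 — meets.
  The claimant carries Stage I.1; the respondent now bears the burden.
Stage I.2 (respondent, the balance of probabilities, weight is at least 49): (b) net 56−12=44 < 49 — fails.
  Not every element is met, so the respondent fails to carry Stage I.2.
The claimant prevails on this issue.
— Issue II —
Stage II.1 (claimant, a heightened civil standard, weight exceeds 70): (c) 77 > 70 — meets; (d) net 92−19=73 > 70 — meets.
  Stage II.1 carried; the burden shifts to the respondent.
Stage II.2 (respondent, a heightened civil standard, weight exceeds 70): (e) 76 > 70 — meets; (f) net 89−15=74 > 70 — meets.
  Stage II.2 carried; the burden remains with the respondent.
Stage II.3 (respondent, a heightened civil standard, weight exceeds 70): (g) net 67−3=64 ≤ 70 — fails.
  Not every element is met, so the respondent fails to carry Stage II.3.
The claimant prevails on this issue.
— Issue III —
At Stage III.1 the claimant must meet a substantially-more-likely showing (weight exceeds 79): on (h) the weight is 75, ≤ 79, so (h) does not meet the standard.
  Not every element is met, so the claimant fails to carry Stage III.1.
The analysis ends at Stage III.1; the respondent prevails on this issue.
Per-issue: Issue I → claimant; Issue II → claimant; Issue III → respondent. The claimant must prevail on at least one issue; overall, the claimant prevails.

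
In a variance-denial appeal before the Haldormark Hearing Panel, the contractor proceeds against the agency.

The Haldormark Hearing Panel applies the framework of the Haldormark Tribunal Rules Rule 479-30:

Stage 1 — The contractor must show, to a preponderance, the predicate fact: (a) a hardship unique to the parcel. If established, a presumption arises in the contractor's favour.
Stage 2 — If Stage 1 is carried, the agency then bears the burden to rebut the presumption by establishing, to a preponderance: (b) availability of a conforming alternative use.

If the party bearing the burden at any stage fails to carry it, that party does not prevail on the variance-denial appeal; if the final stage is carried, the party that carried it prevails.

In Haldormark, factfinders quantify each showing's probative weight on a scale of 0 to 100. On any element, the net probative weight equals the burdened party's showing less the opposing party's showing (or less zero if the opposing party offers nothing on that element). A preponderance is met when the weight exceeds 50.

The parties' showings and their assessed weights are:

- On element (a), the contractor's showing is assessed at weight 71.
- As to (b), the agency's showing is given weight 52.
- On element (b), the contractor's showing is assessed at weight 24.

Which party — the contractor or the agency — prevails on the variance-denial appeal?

contractor

Stage 1 — burden on contractor; standard: a preponderance (weight exceeds 50).
    (a): 71 > 50 [met]
  Stage 1 carried; the burden shifts to the agency.
Stage 2 — burden on agency; standard: a preponderance (weight exceeds 50).
    (b): 52 − 24 = 28 ≤ 50 [not met]
  Stage 2 not carried; the agency fails its burden.
So the contractor prevails.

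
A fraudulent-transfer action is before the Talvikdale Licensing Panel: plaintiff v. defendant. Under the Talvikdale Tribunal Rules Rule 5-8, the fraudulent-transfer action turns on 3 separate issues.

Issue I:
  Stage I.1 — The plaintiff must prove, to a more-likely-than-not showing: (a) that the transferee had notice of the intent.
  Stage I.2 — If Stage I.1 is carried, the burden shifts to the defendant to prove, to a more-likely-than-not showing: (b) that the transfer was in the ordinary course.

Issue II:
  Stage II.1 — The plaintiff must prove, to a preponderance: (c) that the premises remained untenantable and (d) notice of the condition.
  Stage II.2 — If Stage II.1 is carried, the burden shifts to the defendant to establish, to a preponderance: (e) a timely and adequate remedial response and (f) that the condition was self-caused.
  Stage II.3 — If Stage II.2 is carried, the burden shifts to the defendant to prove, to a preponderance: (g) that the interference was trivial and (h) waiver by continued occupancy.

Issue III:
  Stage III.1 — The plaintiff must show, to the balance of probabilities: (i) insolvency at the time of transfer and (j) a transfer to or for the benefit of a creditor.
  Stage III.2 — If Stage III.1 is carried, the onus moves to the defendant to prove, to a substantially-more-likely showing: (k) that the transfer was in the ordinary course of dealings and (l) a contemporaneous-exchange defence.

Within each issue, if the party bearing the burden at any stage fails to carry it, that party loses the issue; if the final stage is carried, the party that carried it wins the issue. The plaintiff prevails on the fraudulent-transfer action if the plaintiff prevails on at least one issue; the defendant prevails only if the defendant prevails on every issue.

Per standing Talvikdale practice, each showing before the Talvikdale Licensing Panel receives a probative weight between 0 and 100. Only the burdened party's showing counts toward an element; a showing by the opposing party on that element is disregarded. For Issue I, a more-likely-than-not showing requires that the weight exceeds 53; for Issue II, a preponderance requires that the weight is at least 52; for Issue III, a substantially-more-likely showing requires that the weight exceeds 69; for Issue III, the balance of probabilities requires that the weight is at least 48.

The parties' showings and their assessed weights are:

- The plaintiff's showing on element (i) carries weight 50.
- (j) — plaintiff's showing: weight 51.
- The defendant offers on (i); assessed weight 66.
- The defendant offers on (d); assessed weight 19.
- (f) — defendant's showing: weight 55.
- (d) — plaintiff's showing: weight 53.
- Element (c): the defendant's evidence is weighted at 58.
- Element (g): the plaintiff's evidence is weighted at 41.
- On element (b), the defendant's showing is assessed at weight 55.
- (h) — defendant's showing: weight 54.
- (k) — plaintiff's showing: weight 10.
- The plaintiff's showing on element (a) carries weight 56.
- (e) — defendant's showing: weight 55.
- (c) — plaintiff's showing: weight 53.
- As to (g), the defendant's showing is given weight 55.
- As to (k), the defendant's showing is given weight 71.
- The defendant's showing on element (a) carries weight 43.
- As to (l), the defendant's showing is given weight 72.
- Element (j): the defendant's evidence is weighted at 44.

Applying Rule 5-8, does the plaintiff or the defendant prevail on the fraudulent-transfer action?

defendant

— Issue I —
At Stage I.1 the plaintiff must meet a more-likely-than-not showing (weight exceeds 53): on (a) the weight is 56 (the defendant's 43 is given no effect), > 53, so (a) meets the standard.
  The plaintiff carries Stage I.1; the defendant now bears the burden.
At Stage I.2 the defendant must meet a more-likely-than-not showing (weight exceeds 53): on (b) the weight is 55, > 53, so (b) meets the standard.
  Stage I.2 carried; the final stage is satisfied.
Every stage carried; the defendant prevails on this issue.
— Issue II —
At Stage II.1 the plaintiff must meet a preponderance (weight is at least 52): on (c) the weight is 53 (the defendant's 58 is given no effect), which does reach 52, so (c) meets the standard; on (d) the weight is 53 (the defendant's 19 is given no effect), which does reach 52, so (d) meets the standard.
  All elements met. The burden passes to the defendant.
At Stage II.2 the defendant must meet a preponderance (weight is at least 52): on (e) the weight is 55, which does reach 52, so (e) meets the standard; on (f) the weight is 55, ≥ 52, so (f) meets the standard.
  Stage II.2 is satisfied; the defendant continues to bear the burden.
At Stage II.3 the defendant must meet a preponderance (weight is at least 52): on (g) the weight is 55 (the plaintiff's 41 is given no effect), ≥ 52, so (g) meets the standard; on (h) the weight is 54, ≥ 52, so (h) meets the standard.
  All elements met at the final stage.
Every stage carried; the defendant prevails on this issue.
— Issue III —
Stage III.1 — burden on plaintiff; standard: the balance of probabilities (weight is at least 48).
    (i): 50 (defendant's 66 disregarded) ≥ 48 [met]
    (j): 51 (defendant's 44 disregarded) ≥ 48 [met]
  All elements met. The burden passes to the defendant.
Stage III.2 — burden on defendant; standard: a substantially-more-likely showing (weight exceeds 69).
    (k): 71 (plaintiff's 10 disregarded) > 69 [met]
    (l): 72 > 69 [met]
  Stage III.2 carried; the final stage is satisfied.
Every stage carried; the defendant prevails on this issue.
Per-issue: Issue I → defendant; Issue II → defendant; Issue III → defendant. The plaintiff must prevail on at least one issue; overall, the defendant prevails.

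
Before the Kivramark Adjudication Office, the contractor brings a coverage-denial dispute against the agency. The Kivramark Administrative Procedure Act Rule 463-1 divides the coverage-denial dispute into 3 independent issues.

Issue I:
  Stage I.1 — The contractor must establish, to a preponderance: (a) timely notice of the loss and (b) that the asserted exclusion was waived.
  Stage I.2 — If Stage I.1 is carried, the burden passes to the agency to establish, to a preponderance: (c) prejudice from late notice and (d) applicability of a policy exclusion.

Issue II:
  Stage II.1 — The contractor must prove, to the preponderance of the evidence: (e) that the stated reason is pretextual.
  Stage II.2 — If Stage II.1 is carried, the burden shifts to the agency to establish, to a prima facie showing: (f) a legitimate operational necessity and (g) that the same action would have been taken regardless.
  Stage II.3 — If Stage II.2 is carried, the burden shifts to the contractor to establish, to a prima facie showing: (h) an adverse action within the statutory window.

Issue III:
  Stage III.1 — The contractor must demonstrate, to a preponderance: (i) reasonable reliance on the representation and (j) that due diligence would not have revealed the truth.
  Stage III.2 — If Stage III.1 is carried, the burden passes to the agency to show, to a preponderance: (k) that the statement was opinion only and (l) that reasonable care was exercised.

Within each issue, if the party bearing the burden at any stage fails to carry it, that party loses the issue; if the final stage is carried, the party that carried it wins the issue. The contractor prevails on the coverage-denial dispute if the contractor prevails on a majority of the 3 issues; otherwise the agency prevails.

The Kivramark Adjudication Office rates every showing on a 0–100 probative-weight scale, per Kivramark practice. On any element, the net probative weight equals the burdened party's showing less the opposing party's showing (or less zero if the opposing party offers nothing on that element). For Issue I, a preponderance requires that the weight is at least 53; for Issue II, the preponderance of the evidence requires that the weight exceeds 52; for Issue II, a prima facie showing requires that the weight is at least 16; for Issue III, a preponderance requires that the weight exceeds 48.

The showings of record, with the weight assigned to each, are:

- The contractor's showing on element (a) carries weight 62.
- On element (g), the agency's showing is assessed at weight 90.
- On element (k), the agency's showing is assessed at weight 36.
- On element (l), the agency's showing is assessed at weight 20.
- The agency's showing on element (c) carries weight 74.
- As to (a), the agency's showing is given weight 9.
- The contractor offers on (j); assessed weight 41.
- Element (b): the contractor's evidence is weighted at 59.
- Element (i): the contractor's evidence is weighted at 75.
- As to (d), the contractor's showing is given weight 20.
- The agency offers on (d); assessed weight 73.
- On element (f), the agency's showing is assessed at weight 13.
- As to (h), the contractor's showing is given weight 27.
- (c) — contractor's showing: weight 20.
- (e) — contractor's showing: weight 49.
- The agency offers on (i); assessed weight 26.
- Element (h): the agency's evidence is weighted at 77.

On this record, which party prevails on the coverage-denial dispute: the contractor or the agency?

— Issue I —
At Stage I.1 the contractor must meet a preponderance (weight is at least 53): on (a) the weight is 62 less the opposing 9 gives net 53, ≥ 53, so (a) meets the standard; on (b) the weight is 59, which does reach 53, so (b) meets the standard.
  Stage I.1 carried; the burden shifts to the agency.
At Stage I.2 the agency must meet a preponderance (weight is at least 53): on (c) the weight is 74 less the opposing 20 gives net 54, which does reach 53, so (c) meets the standard; on (d) the weight is 73 less the opposing 20 gives net 53, which does reach 53, so (d) meets the standard.
  Stage I.2 carried; the final stage is satisfied.
With every stage satisfied, the agency prevails on this issue.
— Issue II —
Stage II.1 — burden on contractor; standard: the preponderance of the evidence (weight exceeds 52).
    (e): 49 ≤ 52 [not met]
  Stage II.1 not carried; the contractor fails its burden.
The agency prevails on this issue.
— Issue III —
Stage III.1 — burden on contractor; standard: a preponderance (weight exceeds 48).
    (i): 75 − 26 = 49 > 48 [met]
    (j): 41 ≤ 48 [not met]
  The contractor does not carry Stage III.1.
So the agency prevails on this issue.
Per-issue: Issue I → agency; Issue II → agency; Issue III → agency. The contractor must prevail on a majority of issues; overall, the agency prevails.

agency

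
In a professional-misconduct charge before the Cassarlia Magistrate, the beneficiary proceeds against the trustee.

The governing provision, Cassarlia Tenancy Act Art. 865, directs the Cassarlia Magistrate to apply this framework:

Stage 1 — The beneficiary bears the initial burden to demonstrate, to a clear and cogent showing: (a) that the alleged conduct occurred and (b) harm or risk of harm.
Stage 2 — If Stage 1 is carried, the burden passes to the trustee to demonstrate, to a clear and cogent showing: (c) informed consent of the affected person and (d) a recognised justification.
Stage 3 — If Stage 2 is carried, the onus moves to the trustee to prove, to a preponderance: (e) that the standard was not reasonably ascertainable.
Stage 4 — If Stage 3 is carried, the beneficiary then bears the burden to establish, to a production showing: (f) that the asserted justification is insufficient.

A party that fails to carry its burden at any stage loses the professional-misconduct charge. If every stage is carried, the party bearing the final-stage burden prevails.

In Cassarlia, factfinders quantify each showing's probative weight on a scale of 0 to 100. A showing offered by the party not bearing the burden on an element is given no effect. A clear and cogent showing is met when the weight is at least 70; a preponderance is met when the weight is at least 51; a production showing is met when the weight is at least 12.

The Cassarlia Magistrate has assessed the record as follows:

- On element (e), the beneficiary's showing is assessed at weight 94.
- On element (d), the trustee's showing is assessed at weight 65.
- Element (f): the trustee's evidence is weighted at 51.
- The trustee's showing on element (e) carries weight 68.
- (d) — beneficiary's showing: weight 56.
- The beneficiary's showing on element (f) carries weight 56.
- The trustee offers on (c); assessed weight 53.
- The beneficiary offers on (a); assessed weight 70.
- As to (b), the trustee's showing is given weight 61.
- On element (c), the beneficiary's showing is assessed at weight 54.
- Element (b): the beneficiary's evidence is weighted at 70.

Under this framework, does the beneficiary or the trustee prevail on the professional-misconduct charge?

At Stage 1 the beneficiary must meet a clear and cogent showing (weight is at least 70): on (a) the weight is 70, which does reach 70, so (a) meets the standard; on (b) the weight is 70 (the trustee's 61 is given no effect), ≥ 70, so (b) meets the standard.
  All elements met. The burden passes to the trustee.
At Stage 2 the trustee must meet a clear and cogent showing (weight is at least 70): on (c) the weight is 53 (the beneficiary's 54 is given no effect), which does not reach 70, so (c) does not meet the standard; on (d) the weight is 65 (the beneficiary's 56 is given no effect), which does not reach 70, so (d) does not meet the standard.
  The trustee does not carry Stage 2.
The beneficiary prevails.

beneficiary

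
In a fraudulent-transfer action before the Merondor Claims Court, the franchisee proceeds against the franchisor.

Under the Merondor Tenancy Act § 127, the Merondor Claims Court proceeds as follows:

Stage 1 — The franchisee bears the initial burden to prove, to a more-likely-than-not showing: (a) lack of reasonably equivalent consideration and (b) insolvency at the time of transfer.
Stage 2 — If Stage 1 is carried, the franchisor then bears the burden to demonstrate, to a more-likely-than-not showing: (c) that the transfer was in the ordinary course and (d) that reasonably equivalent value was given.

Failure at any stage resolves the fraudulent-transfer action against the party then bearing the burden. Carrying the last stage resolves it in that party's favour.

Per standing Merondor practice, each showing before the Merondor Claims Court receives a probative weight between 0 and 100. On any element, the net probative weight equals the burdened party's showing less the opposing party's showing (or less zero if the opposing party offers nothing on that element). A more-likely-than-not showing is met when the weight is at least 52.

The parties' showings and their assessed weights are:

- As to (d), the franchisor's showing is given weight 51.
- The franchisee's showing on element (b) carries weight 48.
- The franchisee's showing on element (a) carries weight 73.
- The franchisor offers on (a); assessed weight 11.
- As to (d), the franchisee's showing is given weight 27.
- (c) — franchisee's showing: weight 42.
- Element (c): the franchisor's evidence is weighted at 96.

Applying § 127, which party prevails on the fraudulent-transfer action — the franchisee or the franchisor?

Stage 1 (franchisee, a more-likely-than-not showing, weight is at least 52): (a) net 73−11=62 ≥ 52 — meets; (b) 48 < 52 — fails.
  Not every element is met, so the franchisee fails to carry Stage 1.
So the franchisor prevails.

franchisor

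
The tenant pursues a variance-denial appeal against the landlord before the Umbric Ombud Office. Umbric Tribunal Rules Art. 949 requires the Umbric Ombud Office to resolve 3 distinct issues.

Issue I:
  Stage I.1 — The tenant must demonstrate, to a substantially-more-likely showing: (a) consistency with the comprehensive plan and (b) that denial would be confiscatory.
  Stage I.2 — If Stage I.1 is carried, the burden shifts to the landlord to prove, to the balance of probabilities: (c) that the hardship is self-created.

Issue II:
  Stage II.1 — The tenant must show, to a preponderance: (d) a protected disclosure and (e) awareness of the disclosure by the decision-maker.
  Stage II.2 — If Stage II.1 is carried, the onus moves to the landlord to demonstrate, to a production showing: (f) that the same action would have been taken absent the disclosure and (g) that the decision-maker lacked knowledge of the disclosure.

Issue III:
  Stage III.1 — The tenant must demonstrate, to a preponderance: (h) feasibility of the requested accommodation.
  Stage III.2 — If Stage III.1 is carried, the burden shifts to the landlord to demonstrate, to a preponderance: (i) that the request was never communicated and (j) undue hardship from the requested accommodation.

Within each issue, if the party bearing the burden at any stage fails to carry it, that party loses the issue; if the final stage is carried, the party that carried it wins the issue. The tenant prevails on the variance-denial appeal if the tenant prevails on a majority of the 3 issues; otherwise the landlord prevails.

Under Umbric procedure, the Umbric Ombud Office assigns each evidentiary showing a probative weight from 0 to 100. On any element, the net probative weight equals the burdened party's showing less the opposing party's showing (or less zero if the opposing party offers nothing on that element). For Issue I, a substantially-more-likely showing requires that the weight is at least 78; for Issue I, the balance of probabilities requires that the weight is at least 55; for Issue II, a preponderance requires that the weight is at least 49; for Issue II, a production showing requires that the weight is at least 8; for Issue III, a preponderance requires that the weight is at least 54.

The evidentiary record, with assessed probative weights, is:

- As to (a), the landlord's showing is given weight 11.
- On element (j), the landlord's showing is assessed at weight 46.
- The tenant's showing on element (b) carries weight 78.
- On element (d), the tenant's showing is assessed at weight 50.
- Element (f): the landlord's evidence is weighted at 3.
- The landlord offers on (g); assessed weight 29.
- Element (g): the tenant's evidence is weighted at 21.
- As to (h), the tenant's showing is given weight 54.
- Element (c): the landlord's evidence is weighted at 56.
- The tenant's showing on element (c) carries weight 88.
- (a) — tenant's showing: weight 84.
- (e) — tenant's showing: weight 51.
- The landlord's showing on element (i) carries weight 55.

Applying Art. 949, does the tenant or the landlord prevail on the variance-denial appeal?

— Issue I —
Stage I.1 (tenant, a substantially-more-likely showing, weight is at least 78): (a) net 84−11=73 < 78 — fails; (b) 78 ≥ 78 — meets.
  The tenant does not carry Stage I.1.
The landlord prevails on this issue.
— Issue II —
At Stage II.1 the tenant must meet a preponderance (weight is at least 49): on (d) the weight is 50, which does reach 49, so (d) meets the standard; on (e) the weight is 51, which does reach 49, so (e) meets the standard.
  The tenant carries Stage II.1; the landlord now bears the burden.
At Stage II.2 the landlord must meet a production showing (weight is at least 8): on (f) the weight is 3, < 8, so (f) does not meet the standard; on (g) the weight is 29 less the opposing 21 gives net 8, which does reach 8, so (g) meets the standard.
  Stage II.2 not carried; the landlord fails its burden.
So the tenant prevails on this issue.
— Issue III —
Stage III.1 — burden on tenant; standard: a preponderance (weight is at least 54).
    (h): 54 ≥ 54 [met]
  The tenant carries Stage III.1; the landlord now bears the burden.
Stage III.2 — burden on landlord; standard: a preponderance (weight is at least 54).
    (i): 55 ≥ 54 [met]
    (j): 46 < 54 [not met]
  The landlord does not carry Stage III.2.
The analysis ends at Stage III.2; the tenant prevails on this issue.
Per-issue: Issue I → landlord; Issue II → tenant; Issue III → tenant. The tenant must prevail on a majority of issues; overall, the tenant prevails.

tenant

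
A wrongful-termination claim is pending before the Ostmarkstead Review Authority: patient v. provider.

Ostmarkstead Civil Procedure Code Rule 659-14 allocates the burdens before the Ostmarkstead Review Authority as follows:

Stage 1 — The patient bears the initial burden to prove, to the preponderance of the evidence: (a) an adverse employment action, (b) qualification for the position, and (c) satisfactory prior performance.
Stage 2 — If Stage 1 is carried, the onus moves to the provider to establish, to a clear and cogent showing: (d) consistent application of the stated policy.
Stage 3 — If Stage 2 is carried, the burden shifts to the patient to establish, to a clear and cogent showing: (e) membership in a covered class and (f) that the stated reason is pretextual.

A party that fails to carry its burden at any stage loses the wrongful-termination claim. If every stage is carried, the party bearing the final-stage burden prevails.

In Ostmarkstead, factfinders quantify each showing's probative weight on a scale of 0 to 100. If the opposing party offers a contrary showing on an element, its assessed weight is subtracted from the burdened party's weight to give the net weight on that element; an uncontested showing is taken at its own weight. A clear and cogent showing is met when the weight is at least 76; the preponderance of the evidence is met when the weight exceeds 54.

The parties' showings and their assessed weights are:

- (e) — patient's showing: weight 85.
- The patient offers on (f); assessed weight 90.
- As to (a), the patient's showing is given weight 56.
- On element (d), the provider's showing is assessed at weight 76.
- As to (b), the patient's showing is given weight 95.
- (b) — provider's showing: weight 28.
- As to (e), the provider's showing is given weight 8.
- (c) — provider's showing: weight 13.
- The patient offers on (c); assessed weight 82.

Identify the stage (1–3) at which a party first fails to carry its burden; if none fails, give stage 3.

Stage 1 — burden on patient; standard: the preponderance of the evidence (weight exceeds 54).
    (a): 56 > 54 [met]
    (b): 95 − 28 = 67 > 54 [met]
    (c): 82 − 13 = 69 > 54 [met]
  The patient carries Stage 1; the provider now bears the burden.
Stage 2 — burden on provider; standard: a clear and cogent showing (weight is at least 76).
    (d): 76 ≥ 76 [met]
  All elements met. The burden passes to the patient.
Stage 3 — burden on patient; standard: a clear and cogent showing (weight is at least 76).
    (e): 85 − 8 = 77 ≥ 76 [met]
    (f): 90 ≥ 76 [met]
  The patient carries the last stage.
Every stage carried; the patient prevails.

stage 3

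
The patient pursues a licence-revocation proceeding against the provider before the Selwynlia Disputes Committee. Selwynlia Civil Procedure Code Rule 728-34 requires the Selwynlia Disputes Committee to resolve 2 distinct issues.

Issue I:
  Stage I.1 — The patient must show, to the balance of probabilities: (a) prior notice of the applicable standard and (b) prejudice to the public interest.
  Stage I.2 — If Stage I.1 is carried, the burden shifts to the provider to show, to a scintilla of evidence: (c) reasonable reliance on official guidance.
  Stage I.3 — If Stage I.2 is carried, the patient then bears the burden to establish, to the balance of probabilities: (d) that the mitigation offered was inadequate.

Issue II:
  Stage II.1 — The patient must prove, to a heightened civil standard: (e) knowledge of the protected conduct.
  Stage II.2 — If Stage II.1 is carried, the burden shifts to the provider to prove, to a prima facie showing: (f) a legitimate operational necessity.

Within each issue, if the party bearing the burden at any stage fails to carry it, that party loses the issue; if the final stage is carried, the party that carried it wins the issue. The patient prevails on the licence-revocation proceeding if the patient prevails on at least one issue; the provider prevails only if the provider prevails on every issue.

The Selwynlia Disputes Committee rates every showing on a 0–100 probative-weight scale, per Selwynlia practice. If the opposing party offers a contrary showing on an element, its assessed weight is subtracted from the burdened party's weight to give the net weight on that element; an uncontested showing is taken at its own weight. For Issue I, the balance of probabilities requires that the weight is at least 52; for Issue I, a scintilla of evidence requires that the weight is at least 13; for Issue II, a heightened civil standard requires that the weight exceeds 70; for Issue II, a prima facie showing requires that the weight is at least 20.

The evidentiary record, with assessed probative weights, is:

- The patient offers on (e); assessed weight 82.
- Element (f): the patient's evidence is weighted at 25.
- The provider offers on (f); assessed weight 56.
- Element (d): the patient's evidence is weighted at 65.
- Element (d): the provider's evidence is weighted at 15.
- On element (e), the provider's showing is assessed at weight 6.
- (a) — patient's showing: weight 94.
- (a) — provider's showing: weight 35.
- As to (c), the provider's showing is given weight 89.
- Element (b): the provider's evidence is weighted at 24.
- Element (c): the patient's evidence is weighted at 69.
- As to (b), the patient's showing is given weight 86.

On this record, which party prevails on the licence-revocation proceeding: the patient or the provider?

— Issue I —
Stage I.1 (patient, the balance of probabilities, weight is at least 52): (a) net 94−35=59 ≥ 52 — meets; (b) net 86−24=62 ≥ 52 — meets.
  The patient carries Stage I.1; the provider now bears the burden.
Stage I.2 (provider, a scintilla of evidence, weight is at least 13): (c) net 89−69=20 ≥ 13 — meets.
  Stage I.2 is satisfied; the onus moves to the patient.
Stage I.3 (patient, the balance of probabilities, weight is at least 52): (d) net 65−15=50 < 52 — fails.
  Not every element is met, so the patient fails to carry Stage I.3.
So the provider prevails on this issue.
— Issue II —
Stage II.1 — burden on patient; standard: a heightened civil standard (weight exceeds 70).
    (e): 82 − 6 = 76 > 70 [met]
  The patient carries Stage II.1; the provider now bears the burden.
Stage II.2 — burden on provider; standard: a prima facie showing (weight is at least 20).
    (f): 56 − 25 = 31 ≥ 20 [met]
  Stage II.2 carried; the final stage is satisfied.
With every stage satisfied, the provider prevails on this issue.
Per-issue: Issue I → provider; Issue II → provider. The patient must prevail on at least one issue; overall, the provider prevails.

provider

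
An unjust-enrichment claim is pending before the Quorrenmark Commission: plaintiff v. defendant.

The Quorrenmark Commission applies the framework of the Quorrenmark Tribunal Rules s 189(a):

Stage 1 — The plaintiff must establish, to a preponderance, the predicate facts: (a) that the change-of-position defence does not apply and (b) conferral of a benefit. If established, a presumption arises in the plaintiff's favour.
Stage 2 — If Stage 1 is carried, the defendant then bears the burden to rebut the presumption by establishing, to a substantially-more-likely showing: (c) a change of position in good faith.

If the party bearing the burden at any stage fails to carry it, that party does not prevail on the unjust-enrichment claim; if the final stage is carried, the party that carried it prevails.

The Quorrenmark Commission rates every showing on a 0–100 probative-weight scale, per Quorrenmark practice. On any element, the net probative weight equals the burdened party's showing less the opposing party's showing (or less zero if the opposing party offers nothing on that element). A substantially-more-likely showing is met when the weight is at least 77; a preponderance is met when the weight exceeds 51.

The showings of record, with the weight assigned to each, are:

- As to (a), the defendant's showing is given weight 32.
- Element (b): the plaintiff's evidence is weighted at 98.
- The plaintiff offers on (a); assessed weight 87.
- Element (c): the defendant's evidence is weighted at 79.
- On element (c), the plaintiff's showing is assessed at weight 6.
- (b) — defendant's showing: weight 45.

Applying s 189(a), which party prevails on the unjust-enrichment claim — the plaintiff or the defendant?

plaintiff

At Stage 1 the plaintiff must meet a preponderance (weight exceeds 51): on (a) the weight is 87 less the opposing 32 gives net 55, > 51, so (a) meets the standard; on (b) the weight is 98 less the opposing 45 gives net 53, > 51, so (b) meets the standard.
  All elements met. The burden passes to the defendant.
At Stage 2 the defendant must meet a substantially-more-likely showing (weight is at least 77): on (c) the weight is 79 less the opposing 6 gives net 73, < 77, so (c) does not meet the standard.
  Not every element is met, so the defendant fails to carry Stage 2.
So the plaintiff prevails.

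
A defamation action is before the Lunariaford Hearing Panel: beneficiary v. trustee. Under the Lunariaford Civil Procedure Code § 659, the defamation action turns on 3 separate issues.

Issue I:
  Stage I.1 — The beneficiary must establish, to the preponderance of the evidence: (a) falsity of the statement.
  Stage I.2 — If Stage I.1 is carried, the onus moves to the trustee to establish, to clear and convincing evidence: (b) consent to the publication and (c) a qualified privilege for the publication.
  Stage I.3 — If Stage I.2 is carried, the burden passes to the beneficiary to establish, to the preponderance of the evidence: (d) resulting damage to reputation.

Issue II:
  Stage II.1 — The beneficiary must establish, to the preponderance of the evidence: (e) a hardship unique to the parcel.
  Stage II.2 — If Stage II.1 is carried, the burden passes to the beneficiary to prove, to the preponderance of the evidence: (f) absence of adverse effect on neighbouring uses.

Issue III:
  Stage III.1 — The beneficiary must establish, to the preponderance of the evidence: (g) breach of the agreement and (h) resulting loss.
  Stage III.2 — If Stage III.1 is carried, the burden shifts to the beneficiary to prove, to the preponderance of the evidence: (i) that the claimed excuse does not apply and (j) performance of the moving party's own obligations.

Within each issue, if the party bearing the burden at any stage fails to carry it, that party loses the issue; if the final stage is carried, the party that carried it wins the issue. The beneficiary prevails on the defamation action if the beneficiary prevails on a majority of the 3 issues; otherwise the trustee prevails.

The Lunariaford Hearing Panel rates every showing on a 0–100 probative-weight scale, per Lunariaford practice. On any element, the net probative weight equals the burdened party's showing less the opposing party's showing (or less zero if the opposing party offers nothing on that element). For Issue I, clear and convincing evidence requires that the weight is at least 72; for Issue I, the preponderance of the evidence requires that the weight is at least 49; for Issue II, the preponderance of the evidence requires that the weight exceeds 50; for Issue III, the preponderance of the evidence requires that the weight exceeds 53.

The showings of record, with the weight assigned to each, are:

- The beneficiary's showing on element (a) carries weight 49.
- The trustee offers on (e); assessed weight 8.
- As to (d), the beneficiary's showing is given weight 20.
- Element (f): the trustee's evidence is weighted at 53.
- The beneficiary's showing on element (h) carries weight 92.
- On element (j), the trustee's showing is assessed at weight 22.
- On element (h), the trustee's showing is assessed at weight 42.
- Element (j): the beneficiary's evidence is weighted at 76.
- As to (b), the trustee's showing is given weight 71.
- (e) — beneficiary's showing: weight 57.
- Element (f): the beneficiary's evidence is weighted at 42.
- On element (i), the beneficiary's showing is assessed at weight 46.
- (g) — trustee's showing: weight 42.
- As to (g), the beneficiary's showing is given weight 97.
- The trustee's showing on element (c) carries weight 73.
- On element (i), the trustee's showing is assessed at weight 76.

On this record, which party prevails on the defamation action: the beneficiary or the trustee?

— Issue I —
Stage I.1 (beneficiary, the preponderance of the evidence, weight is at least 49): (a) 49 ≥ 49 — meets.
  Stage I.1 is satisfied; the onus moves to the trustee.
Stage I.2 (trustee, clear and convincing evidence, weight is at least 72): (b) 71 < 72 — fails; (c) 73 ≥ 72 — meets.
  The trustee does not carry Stage I.2.
So the beneficiary prevails on this issue.
— Issue II —
Stage II.1 (beneficiary, the preponderance of the evidence, weight exceeds 50): (e) net 57−8=49 ≤ 50 — fails.
  Stage II.1 not carried; the beneficiary fails its burden.
The analysis ends at Stage II.1; the trustee prevails on this issue.
— Issue III —
Stage III.1 (beneficiary, the preponderance of the evidence, weight exceeds 53): (g) net 97−42=55 > 53 — meets; (h) net 92−42=50 ≤ 53 — fails.
  The beneficiary does not carry Stage III.1.
The trustee prevails on this issue.
Per-issue: Issue I → beneficiary; Issue II → trustee; Issue III → trustee. The beneficiary must prevail on a majority of issues; overall, the trustee prevails.

trustee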